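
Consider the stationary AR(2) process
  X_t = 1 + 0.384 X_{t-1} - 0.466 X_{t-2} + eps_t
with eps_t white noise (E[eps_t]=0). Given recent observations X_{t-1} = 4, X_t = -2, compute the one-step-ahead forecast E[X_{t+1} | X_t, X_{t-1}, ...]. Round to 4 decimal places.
E[X_{t+1} \mid \mathcal F_t] = -1.6320

For an AR(p) model X_t = c + sum_i phi_i X_{t-i} + eps_t, the
one-step-ahead conditional mean is
  E[X_{t+1} | X_t, ...] = c + sum_i phi_i X_{t+1-i}.
Substitute known values:
  E[X_{t+1} | ...] = 1 + (0.384) * (-2) + (-0.466) * (4)
                   = -1.6320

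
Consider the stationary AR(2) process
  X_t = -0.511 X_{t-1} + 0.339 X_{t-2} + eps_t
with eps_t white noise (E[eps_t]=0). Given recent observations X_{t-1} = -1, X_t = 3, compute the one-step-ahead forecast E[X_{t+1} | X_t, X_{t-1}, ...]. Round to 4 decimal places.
E[X_{t+1} \mid \mathcal F_t] = -1.8720

For an AR(p) model X_t = c + sum_i phi_i X_{t-i} + eps_t, the
one-step-ahead conditional mean is
  E[X_{t+1} | X_t, ...] = c + sum_i phi_i X_{t+1-i}.
Substitute known values:
  E[X_{t+1} | ...] = (-0.511) * (3) + (0.339) * (-1)
                   = -1.8720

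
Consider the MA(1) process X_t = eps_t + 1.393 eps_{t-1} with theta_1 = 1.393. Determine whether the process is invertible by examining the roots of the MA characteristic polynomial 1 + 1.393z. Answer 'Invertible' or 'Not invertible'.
\text{Not invertible}

The MA(q) characteristic polynomial is P(z) = 1 + 1.393z.
Invertibility requires all roots to lie outside the unit circle, i.e. |z| > 1 for every root.
This is linear in z: 1 + (1.393) z = 0  =>  z = -1/(1.393) = -0.717875,  |z| = 0.717875.
Moduli of all roots: 0.7179.
All moduli strictly greater than 1? No.
Verdict: Not invertible.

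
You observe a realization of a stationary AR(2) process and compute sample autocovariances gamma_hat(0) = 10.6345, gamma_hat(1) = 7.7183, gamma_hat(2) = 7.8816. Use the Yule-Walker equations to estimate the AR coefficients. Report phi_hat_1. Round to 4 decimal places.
\hat\phi_{1} = 0.3970

The Yule-Walker equations for an AR(p) process read, in matrix form,
  Gamma_p phi = r_p,   with   (Gamma_p)_{ij} = gamma(|i - j|),
                       (r_p)_i = gamma(i),   i,j = 1..p.
Substitute the sample gammas (Toeplitz matrix and right-hand side of size 2):
  Gamma_p = [[10.6345, 7.7183], [7.7183, 10.6345]]
  r_p     = [7.7183, 7.8816]
Written out:
  10.6345 phi_1 + 7.7183 phi_2 = 7.7183
  7.7183 phi_1 + 10.6345 phi_2 = 7.8816
Solve by Cramer's rule:
  det = gamma(0)^2 - gamma(1)^2 = (10.6345)^2 - (7.7183)^2 = 113.09259025 - 59.57215489 = 53.52043536
  phi_hat_1 = [gamma(1) gamma(0) - gamma(1) gamma(2)] / det = [(7.7183)(10.6345) - (7.7183)(7.8816)] / 53.52043536 = 21.24770807 / 53.52043536 = 0.397
  phi_hat_2 = [gamma(0) gamma(2) - gamma(1)^2] / det = [(10.6345)(7.8816) - (7.7183)^2] / 53.52043536 = 24.24472031 / 53.52043536 = 0.453
So phi_hat = [0.3970, 0.4530].
Therefore phi_hat_1 = 0.3970.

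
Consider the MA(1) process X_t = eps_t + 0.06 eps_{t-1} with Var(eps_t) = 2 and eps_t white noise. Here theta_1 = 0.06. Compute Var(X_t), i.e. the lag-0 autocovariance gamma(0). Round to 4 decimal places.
\gamma(0) = 2.0072

For an MA(q) process X_t = eps_t + sum_i theta_i eps_{t-i} with
Var(eps_t) = sigma^2, the variance is
  gamma(0) = sigma^2 * (1 + sum_i theta_i^2).
  sum_i theta_i^2 = (0.06)^2 = 0.0036.
  gamma(0) = 2 * (1 + 0.0036) = 2 * 1.0036 = 2.0072.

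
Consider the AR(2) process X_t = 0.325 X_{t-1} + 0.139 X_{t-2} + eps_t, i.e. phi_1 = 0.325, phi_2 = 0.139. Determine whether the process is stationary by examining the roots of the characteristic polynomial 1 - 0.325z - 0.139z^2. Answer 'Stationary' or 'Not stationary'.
\text{Stationary}

The AR(p) characteristic polynomial is P(z) = 1 - 0.325z - 0.139z^2.
Stationarity requires all roots to lie outside the unit circle, i.e. |z| > 1 for every root.
Set 1 + (-0.325) z + (-0.139) z^2 = 0, i.e. a z^2 + b z + c = 0 with a = -0.139, b = -0.325, c = 1.
Discriminant D = b^2 - 4ac = (-0.325)^2 - 4*(-0.139)*1 = 0.105625 - (-0.556) = 0.661625.
D >= 0, so the roots are real: z = (-b +/- sqrt(D)) / (2a) = (0.325 +/- 0.813403) / (-0.278).
  z_1 = (0.325 + 0.813403) / (-0.278) = -4.095,   |z_1| = 4.095.
  z_2 = (0.325 - 0.813403) / (-0.278) = 1.7568,   |z_2| = 1.7568.
Moduli of all roots: 4.0950, 1.7568.
All moduli strictly greater than 1? Yes.
Verdict: Stationary.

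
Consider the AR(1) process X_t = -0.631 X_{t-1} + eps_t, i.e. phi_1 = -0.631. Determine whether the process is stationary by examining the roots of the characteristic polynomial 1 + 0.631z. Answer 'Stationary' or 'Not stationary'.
\text{Stationary}

The AR(p) characteristic polynomial is P(z) = 1 + 0.631z.
Stationarity requires all roots to lie outside the unit circle, i.e. |z| > 1 for every root.
This is linear in z: 1 + (0.631) z = 0  =>  z = -1/(0.631) = -1.584786,  |z| = 1.584786.
Moduli of all roots: 1.5848.
All moduli strictly greater than 1? Yes.
Verdict: Stationary.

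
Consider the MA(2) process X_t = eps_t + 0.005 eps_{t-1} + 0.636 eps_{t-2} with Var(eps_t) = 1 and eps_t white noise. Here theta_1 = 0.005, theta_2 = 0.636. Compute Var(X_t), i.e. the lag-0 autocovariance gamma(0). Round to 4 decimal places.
\gamma(0) = 1.4045

For an MA(q) process X_t = eps_t + sum_i theta_i eps_{t-i} with
Var(eps_t) = sigma^2, the variance is
  gamma(0) = sigma^2 * (1 + sum_i theta_i^2).
  sum_i theta_i^2 = (0.005)^2 + (0.636)^2 = 0.000025 + 0.404496 = 0.404521.
  gamma(0) = 1 * (1 + 0.404521) = 1 * 1.404521 = 1.404521, which rounds to 1.4045.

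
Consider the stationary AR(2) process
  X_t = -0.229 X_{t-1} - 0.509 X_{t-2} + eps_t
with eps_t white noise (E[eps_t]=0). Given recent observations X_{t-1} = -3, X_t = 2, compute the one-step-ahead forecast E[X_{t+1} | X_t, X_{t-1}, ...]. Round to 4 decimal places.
E[X_{t+1} \mid \mathcal F_t] = 1.0690

For an AR(p) model X_t = c + sum_i phi_i X_{t-i} + eps_t, the
one-step-ahead conditional mean is
  E[X_{t+1} | X_t, ...] = c + sum_i phi_i X_{t+1-i}.
Substitute known values:
  E[X_{t+1} | ...] = (-0.229) * (2) + (-0.509) * (-3)
                   = 1.0690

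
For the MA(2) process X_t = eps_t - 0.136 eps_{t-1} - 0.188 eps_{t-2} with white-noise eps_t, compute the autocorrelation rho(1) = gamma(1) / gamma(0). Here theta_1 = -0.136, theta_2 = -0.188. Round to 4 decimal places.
\rho(1) = -0.1048

For an MA(q) process with theta_0 = 1, the autocovariance is
  gamma(k) = sigma^2 * sum_{i=0..q-k} theta_i * theta_{i+k},
and rho(k) = gamma(k) / gamma(0). Sigma^2 cancels.
  numerator   = (1)*(-0.136) + (-0.136)*(-0.188) = -0.110432.
  denominator = (1)^2 + (-0.136)^2 + (-0.188)^2 = 1.05384.
  rho(1) = -0.110432 / 1.05384 = -0.1048.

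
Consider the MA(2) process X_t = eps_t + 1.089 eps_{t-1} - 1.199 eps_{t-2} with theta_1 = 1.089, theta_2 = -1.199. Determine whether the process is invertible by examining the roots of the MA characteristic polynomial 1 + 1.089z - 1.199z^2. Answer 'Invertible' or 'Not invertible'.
\text{Not invertible}

The MA(q) characteristic polynomial is P(z) = 1 + 1.089z - 1.199z^2.
Invertibility requires all roots to lie outside the unit circle, i.e. |z| > 1 for every root.
Set 1 + (1.089) z + (-1.199) z^2 = 0, i.e. a z^2 + b z + c = 0 with a = -1.199, b = 1.089, c = 1.
Discriminant D = b^2 - 4ac = (1.089)^2 - 4*(-1.199)*1 = 1.185921 - (-4.796) = 5.981921.
D >= 0, so the roots are real: z = (-b +/- sqrt(D)) / (2a) = (-1.089 +/- 2.445797) / (-2.398).
  z_1 = (-1.089 + 2.445797) / (-2.398) = -0.5658,   |z_1| = 0.5658.
  z_2 = (-1.089 - 2.445797) / (-2.398) = 1.4741,   |z_2| = 1.4741.
Moduli of all roots: 0.5658, 1.4741.
All moduli strictly greater than 1? No.
Verdict: Not invertible.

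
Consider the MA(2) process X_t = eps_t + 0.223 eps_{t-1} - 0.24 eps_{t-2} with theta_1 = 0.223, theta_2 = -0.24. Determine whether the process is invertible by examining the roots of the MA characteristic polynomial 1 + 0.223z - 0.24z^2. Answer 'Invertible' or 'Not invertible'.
\text{Invertible}

The MA(q) characteristic polynomial is P(z) = 1 + 0.223z - 0.24z^2.
Invertibility requires all roots to lie outside the unit circle, i.e. |z| > 1 for every root.
Set 1 + (0.223) z + (-0.24) z^2 = 0, i.e. a z^2 + b z + c = 0 with a = -0.24, b = 0.223, c = 1.
Discriminant D = b^2 - 4ac = (0.223)^2 - 4*(-0.24)*1 = 0.049729 - (-0.96) = 1.009729.
D >= 0, so the roots are real: z = (-b +/- sqrt(D)) / (2a) = (-0.223 +/- 1.004853) / (-0.48).
  z_1 = (-0.223 + 1.004853) / (-0.48) = -1.6289,   |z_1| = 1.6289.
  z_2 = (-0.223 - 1.004853) / (-0.48) = 2.558,   |z_2| = 2.558.
Moduli of all roots: 1.6289, 2.5580.
All moduli strictly greater than 1? Yes.
Verdict: Invertible.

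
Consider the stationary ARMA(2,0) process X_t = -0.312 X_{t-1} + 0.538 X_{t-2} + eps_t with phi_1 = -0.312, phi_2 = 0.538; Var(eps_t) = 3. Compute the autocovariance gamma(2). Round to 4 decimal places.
\gamma(2) = 5.8114

Multiply the model equation by X_{t-k} and take expectations. With theta_0 = psi_0 = 1 and psi_j the MA(infinity) weights, this gives
  gamma(k) - sum_i phi_i gamma(k-i) = c_k,
  c_k = sigma^2 * sum_{j=k..q} theta_j psi_{j-k}   (c_k = 0 for k > q),
using gamma(-m) = gamma(m).
Pure AR (q = 0): c_0 = sigma^2 = 3, c_k = 0 for k >= 1.
Equations for k = 0, 1, 2 (AR order 2, c_2 = 0):
  (E0) gamma(0) = phi_1 gamma(1) + phi_2 gamma(2) + c_0
  (E1) gamma(1) = phi_1 gamma(0) + phi_2 gamma(1) + c_1
  (E2) gamma(2) = phi_1 gamma(1) + phi_2 gamma(0)
From (E1): gamma(1) = A gamma(0) + B with
  A = phi_1 / (1 - phi_2) = -0.312 / 0.462 = -0.675325,   B = c_1 / (1 - phi_2) = 0 / 0.462 = 0.
Insert (E2) into (E0): gamma(0) (1 - phi_2^2) = phi_1 (1 + phi_2) gamma(1) + c_0.
  phi_1 (1 + phi_2) = (-0.312)(1.538) = -0.479856,   1 - phi_2^2 = 0.710556.
Replace gamma(1) by A gamma(0) + B and collect gamma(0):
  gamma(0) [0.710556 - (-0.479856)(-0.675325)] = c_0 = 3
  gamma(0) * 0.386497 = 3
  gamma(0) = 3 / 0.386497 = 7.762019.
  gamma(1) = A gamma(0) = (-0.675325)(7.762019) = -5.241883.
  gamma(2) = phi_1 gamma(1) + phi_2 gamma(0) = (-0.312)(-5.241883) + (0.538)(7.762019) = 5.811433.
Therefore gamma(2) = 5.8114 (to 4 decimal places).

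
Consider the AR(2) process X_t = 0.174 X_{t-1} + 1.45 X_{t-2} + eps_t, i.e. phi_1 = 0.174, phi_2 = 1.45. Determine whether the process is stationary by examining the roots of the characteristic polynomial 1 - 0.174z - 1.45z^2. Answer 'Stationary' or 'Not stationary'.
\text{Not stationary}

The AR(p) characteristic polynomial is P(z) = 1 - 0.174z - 1.45z^2.
Stationarity requires all roots to lie outside the unit circle, i.e. |z| > 1 for every root.
Set 1 + (-0.174) z + (-1.45) z^2 = 0, i.e. a z^2 + b z + c = 0 with a = -1.45, b = -0.174, c = 1.
Discriminant D = b^2 - 4ac = (-0.174)^2 - 4*(-1.45)*1 = 0.030276 - (-5.8) = 5.830276.
D >= 0, so the roots are real: z = (-b +/- sqrt(D)) / (2a) = (0.174 +/- 2.414596) / (-2.9).
  z_1 = (0.174 + 2.414596) / (-2.9) = -0.8926,   |z_1| = 0.8926.
  z_2 = (0.174 - 2.414596) / (-2.9) = 0.7726,   |z_2| = 0.7726.
Moduli of all roots: 0.8926, 0.7726.
All moduli strictly greater than 1? No.
Verdict: Not stationary.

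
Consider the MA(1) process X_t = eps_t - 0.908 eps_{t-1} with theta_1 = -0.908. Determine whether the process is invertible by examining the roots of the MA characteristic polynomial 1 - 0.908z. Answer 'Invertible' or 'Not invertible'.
\text{Invertible}

The MA(q) characteristic polynomial is P(z) = 1 - 0.908z.
Invertibility requires all roots to lie outside the unit circle, i.e. |z| > 1 for every root.
This is linear in z: 1 + (-0.908) z = 0  =>  z = -1/(-0.908) = 1.101322,  |z| = 1.101322.
Moduli of all roots: 1.1013.
All moduli strictly greater than 1? Yes.
Verdict: Invertible.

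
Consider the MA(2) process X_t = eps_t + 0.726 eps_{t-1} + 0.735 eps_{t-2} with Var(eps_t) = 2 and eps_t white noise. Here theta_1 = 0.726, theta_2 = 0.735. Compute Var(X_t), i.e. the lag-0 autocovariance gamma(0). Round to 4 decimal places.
\gamma(0) = 4.1346

For an MA(q) process X_t = eps_t + sum_i theta_i eps_{t-i} with
Var(eps_t) = sigma^2, the variance is
  gamma(0) = sigma^2 * (1 + sum_i theta_i^2).
  sum_i theta_i^2 = (0.726)^2 + (0.735)^2 = 0.527076 + 0.540225 = 1.067301.
  gamma(0) = 2 * (1 + 1.067301) = 2 * 2.067301 = 4.134602, which rounds to 4.1346.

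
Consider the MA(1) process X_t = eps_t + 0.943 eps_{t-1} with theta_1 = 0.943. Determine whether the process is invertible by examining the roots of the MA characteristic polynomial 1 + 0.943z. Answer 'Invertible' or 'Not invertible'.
\text{Invertible}

The MA(q) characteristic polynomial is P(z) = 1 + 0.943z.
Invertibility requires all roots to lie outside the unit circle, i.e. |z| > 1 for every root.
This is linear in z: 1 + (0.943) z = 0  =>  z = -1/(0.943) = -1.060445,  |z| = 1.060445.
Moduli of all roots: 1.0604.
All moduli strictly greater than 1? Yes.
Verdict: Invertible.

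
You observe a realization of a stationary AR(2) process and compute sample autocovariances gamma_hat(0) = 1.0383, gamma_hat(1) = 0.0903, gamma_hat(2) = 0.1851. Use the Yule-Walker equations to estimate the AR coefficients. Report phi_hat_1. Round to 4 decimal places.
\hat\phi_{1} = 0.0720

The Yule-Walker equations for an AR(p) process read, in matrix form,
  Gamma_p phi = r_p,   with   (Gamma_p)_{ij} = gamma(|i - j|),
                       (r_p)_i = gamma(i),   i,j = 1..p.
Substitute the sample gammas (Toeplitz matrix and right-hand side of size 2):
  Gamma_p = [[1.0383, 0.0903], [0.0903, 1.0383]]
  r_p     = [0.0903, 0.1851]
Written out:
  1.0383 phi_1 + 0.0903 phi_2 = 0.0903
  0.0903 phi_1 + 1.0383 phi_2 = 0.1851
Solve by Cramer's rule:
  det = gamma(0)^2 - gamma(1)^2 = (1.0383)^2 - (0.0903)^2 = 1.07806689 - 0.00815409 = 1.0699128
  phi_hat_1 = [gamma(1) gamma(0) - gamma(1) gamma(2)] / det = [(0.0903)(1.0383) - (0.0903)(0.1851)] / 1.0699128 = 0.07704396 / 1.0699128 = 0.072
  phi_hat_2 = [gamma(0) gamma(2) - gamma(1)^2] / det = [(1.0383)(0.1851) - (0.0903)^2] / 1.0699128 = 0.18403524 / 1.0699128 = 0.172
So phi_hat = [0.0720, 0.1720].
Therefore phi_hat_1 = 0.0720.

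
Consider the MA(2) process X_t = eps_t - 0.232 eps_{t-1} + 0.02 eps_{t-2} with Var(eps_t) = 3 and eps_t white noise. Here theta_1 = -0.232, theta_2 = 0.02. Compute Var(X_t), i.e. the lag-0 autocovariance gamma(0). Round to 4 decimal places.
\gamma(0) = 3.1627

For an MA(q) process X_t = eps_t + sum_i theta_i eps_{t-i} with
Var(eps_t) = sigma^2, the variance is
  gamma(0) = sigma^2 * (1 + sum_i theta_i^2).
  sum_i theta_i^2 = (-0.232)^2 + (0.02)^2 = 0.053824 + 0.0004 = 0.054224.
  gamma(0) = 3 * (1 + 0.054224) = 3 * 1.054224 = 3.162672, which rounds to 3.1627.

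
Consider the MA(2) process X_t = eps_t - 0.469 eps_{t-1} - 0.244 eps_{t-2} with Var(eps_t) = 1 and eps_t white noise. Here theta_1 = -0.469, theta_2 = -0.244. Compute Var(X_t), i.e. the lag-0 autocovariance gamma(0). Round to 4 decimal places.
\gamma(0) = 1.2795

For an MA(q) process X_t = eps_t + sum_i theta_i eps_{t-i} with
Var(eps_t) = sigma^2, the variance is
  gamma(0) = sigma^2 * (1 + sum_i theta_i^2).
  sum_i theta_i^2 = (-0.469)^2 + (-0.244)^2 = 0.219961 + 0.059536 = 0.279497.
  gamma(0) = 1 * (1 + 0.279497) = 1 * 1.279497 = 1.279497, which rounds to 1.2795.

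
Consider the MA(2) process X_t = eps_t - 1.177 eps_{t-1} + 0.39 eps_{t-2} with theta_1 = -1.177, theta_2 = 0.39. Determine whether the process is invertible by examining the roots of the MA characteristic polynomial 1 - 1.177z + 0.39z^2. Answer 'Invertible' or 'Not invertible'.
\text{Invertible}

The MA(q) characteristic polynomial is P(z) = 1 - 1.177z + 0.39z^2.
Invertibility requires all roots to lie outside the unit circle, i.e. |z| > 1 for every root.
Set 1 + (-1.177) z + (0.39) z^2 = 0, i.e. a z^2 + b z + c = 0 with a = 0.39, b = -1.177, c = 1.
Discriminant D = b^2 - 4ac = (-1.177)^2 - 4*(0.39)*1 = 1.385329 - (1.56) = -0.174671.
D < 0, so the roots are the complex-conjugate pair z = (-b +/- i sqrt(-D)) / (2a) = 1.509 +/- 0.5358i.
For a conjugate pair |z|^2 = z * conj(z) = (product of roots) = c/a = 1/(0.39) = 2.564103, so |z| = sqrt(2.564103) = 1.6013 for both roots.
Moduli of all roots: 1.6013, 1.6013.
All moduli strictly greater than 1? Yes.
Verdict: Invertible.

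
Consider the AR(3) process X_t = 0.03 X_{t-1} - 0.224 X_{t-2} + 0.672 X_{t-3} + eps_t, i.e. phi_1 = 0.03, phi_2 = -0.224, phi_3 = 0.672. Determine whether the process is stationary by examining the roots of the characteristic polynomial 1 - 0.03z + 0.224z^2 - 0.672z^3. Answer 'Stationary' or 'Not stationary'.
\text{Stationary}

The AR(p) characteristic polynomial is P(z) = 1 - 0.03z + 0.224z^2 - 0.672z^3.
Stationarity requires all roots to lie outside the unit circle, i.e. |z| > 1 for every root.
Degree 3: look for a simple real root z0 first, then factor out (1 - z/z0) and solve the remaining quadratic.
Testing z0 = 1.25: P(1.25) = 1 + (-0.03)(1.25) + (0.224)(1.25)^2 + (-0.672)(1.25)^3
  = 1 + (-0.0375) + (0.35) + (-1.3125) = 0.  So z_0 = 1.25 is a root, |z_0| = 1.25.
Divide out the factor (1 - 0.8 z) = (1 - z/z0) (since 1/z0 = 0.8):
  P(z) = (1 - 0.8 z)(1 + (0.77) z + (0.84) z^2)
  [check: z-coef 0.77 - (0.8) = -0.03; z^2-coef 0.84 - (0.8)(0.77) = 0.224; z^3-coef -(0.8)(0.84) = -0.672.]
Remaining roots from the quadratic factor 1 + (0.77) z + (0.84) z^2:
  Set 1 + (0.77) z + (0.84) z^2 = 0, i.e. a z^2 + b z + c = 0 with a = 0.84, b = 0.77, c = 1.
  Discriminant D = b^2 - 4ac = (0.77)^2 - 4*(0.84)*1 = 0.5929 - (3.36) = -2.7671.
  D < 0, so the roots are the complex-conjugate pair z = (-b +/- i sqrt(-D)) / (2a) = -0.4583 +/- 0.9902i.
  For a conjugate pair |z|^2 = z * conj(z) = (product of roots) = c/a = 1/(0.84) = 1.190476, so |z| = sqrt(1.190476) = 1.0911 for both roots.
Moduli of all roots: 1.2500, 1.0911, 1.0911.
All moduli strictly greater than 1? Yes.
Verdict: Stationary.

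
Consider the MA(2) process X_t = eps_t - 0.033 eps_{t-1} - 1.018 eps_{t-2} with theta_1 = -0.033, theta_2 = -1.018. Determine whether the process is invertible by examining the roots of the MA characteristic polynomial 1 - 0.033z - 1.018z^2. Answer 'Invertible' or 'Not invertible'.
\text{Not invertible}

The MA(q) characteristic polynomial is P(z) = 1 - 0.033z - 1.018z^2.
Invertibility requires all roots to lie outside the unit circle, i.e. |z| > 1 for every root.
Set 1 + (-0.033) z + (-1.018) z^2 = 0, i.e. a z^2 + b z + c = 0 with a = -1.018, b = -0.033, c = 1.
Discriminant D = b^2 - 4ac = (-0.033)^2 - 4*(-1.018)*1 = 0.001089 - (-4.072) = 4.073089.
D >= 0, so the roots are real: z = (-b +/- sqrt(D)) / (2a) = (0.033 +/- 2.01819) / (-2.036).
  z_1 = (0.033 + 2.01819) / (-2.036) = -1.0075,   |z_1| = 1.0075.
  z_2 = (0.033 - 2.01819) / (-2.036) = 0.975,   |z_2| = 0.975.
Moduli of all roots: 1.0075, 0.9750.
All moduli strictly greater than 1? No.
Verdict: Not invertible.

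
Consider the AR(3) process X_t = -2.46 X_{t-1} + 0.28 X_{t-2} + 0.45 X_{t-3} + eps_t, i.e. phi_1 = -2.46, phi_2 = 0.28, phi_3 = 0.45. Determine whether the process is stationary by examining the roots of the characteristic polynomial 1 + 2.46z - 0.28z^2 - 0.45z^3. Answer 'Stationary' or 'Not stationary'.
\text{Not stationary}

The AR(p) characteristic polynomial is P(z) = 1 + 2.46z - 0.28z^2 - 0.45z^3.
Stationarity requires all roots to lie outside the unit circle, i.e. |z| > 1 for every root.
Degree 3: look for a simple real root z0 first, then factor out (1 - z/z0) and solve the remaining quadratic.
Testing z0 = -0.4: P(-0.4) = 1 + (2.46)(-0.4) + (-0.28)(-0.4)^2 + (-0.45)(-0.4)^3
  = 1 + (-0.984) + (-0.0448) + (0.0288) = 0.  So z_0 = -0.4 is a root, |z_0| = 0.4.
Divide out the factor (1 + 2.5 z) = (1 - z/z0) (since 1/z0 = -2.5):
  P(z) = (1 + 2.5 z)(1 + (-0.04) z + (-0.18) z^2)
  [check: z-coef -0.04 - (-2.5) = 2.46; z^2-coef -0.18 - (-2.5)(-0.04) = -0.28; z^3-coef -(-2.5)(-0.18) = -0.45.]
Remaining roots from the quadratic factor 1 + (-0.04) z + (-0.18) z^2:
  Set 1 + (-0.04) z + (-0.18) z^2 = 0, i.e. a z^2 + b z + c = 0 with a = -0.18, b = -0.04, c = 1.
  Discriminant D = b^2 - 4ac = (-0.04)^2 - 4*(-0.18)*1 = 0.0016 - (-0.72) = 0.7216.
  D >= 0, so the roots are real: z = (-b +/- sqrt(D)) / (2a) = (0.04 +/- 0.84947) / (-0.36).
    z_1 = (0.04 + 0.84947) / (-0.36) = -2.4708,   |z_1| = 2.4708.
    z_2 = (0.04 - 0.84947) / (-0.36) = 2.2485,   |z_2| = 2.2485.
Moduli of all roots: 0.4000, 2.4708, 2.2485.
All moduli strictly greater than 1? No.
Verdict: Not stationary.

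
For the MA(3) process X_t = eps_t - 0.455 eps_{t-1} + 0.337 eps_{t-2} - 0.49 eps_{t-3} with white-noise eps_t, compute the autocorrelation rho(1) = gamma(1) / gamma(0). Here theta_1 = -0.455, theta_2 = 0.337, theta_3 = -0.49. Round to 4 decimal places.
\rho(1) = -0.4956

For an MA(q) process with theta_0 = 1, the autocovariance is
  gamma(k) = sigma^2 * sum_{i=0..q-k} theta_i * theta_{i+k},
and rho(k) = gamma(k) / gamma(0). Sigma^2 cancels.
  numerator   = (1)*(-0.455) + (-0.455)*(0.337) + (0.337)*(-0.49) = -0.773465.
  denominator = (1)^2 + (-0.455)^2 + (0.337)^2 + (-0.49)^2 = 1.560694.
  rho(1) = -0.773465 / 1.560694 = -0.4956.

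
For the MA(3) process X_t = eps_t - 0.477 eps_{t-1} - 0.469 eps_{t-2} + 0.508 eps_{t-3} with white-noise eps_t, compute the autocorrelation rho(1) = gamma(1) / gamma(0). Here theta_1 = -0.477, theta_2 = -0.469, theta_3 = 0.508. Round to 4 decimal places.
\rho(1) = -0.2882

For an MA(q) process with theta_0 = 1, the autocovariance is
  gamma(k) = sigma^2 * sum_{i=0..q-k} theta_i * theta_{i+k},
and rho(k) = gamma(k) / gamma(0). Sigma^2 cancels.
  numerator   = (1)*(-0.477) + (-0.477)*(-0.469) + (-0.469)*(0.508) = -0.491539.
  denominator = (1)^2 + (-0.477)^2 + (-0.469)^2 + (0.508)^2 = 1.705554.
  rho(1) = -0.491539 / 1.705554 = -0.2882.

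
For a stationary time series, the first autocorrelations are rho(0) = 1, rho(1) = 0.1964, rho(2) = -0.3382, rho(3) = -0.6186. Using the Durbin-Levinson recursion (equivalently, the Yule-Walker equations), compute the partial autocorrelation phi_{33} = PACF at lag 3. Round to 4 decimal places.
\phi_{33} = -0.5520

The PACF at lag k is phi_{kk}, the last component of the solution
to the Yule-Walker system G_k phi = r_k where
  (G_k)_{ij} = rho(|i - j|), (r_k)_i = rho(i), i,j = 1..k.
Equivalently, Durbin-Levinson gives phi_{kk} iteratively:
  phi_{11} = rho(1)
  phi_{kk} = [rho(k) - sum_{j=1..k-1} phi_{k-1,j} rho(k-j)]
            / [1 - sum_{j=1..k-1} phi_{k-1,j} rho(j)],
  phi_{k,j} = phi_{k-1,j} - phi_{kk} phi_{k-1,k-j},  j = 1..k-1.
Step k = 1:
  phi_11 = rho(1) = 0.1964.
Step k = 2:
  phi_22 = [rho(2) - phi_11 rho(1)] / [1 - phi_11 rho(1)] = [-0.3382 - (0.1964)(0.1964)] / [1 - (0.1964)(0.1964)]
         = -0.37677296 / 0.96142704 = -0.391889.
  Update: phi_21 = phi_11 - phi_22 phi_11 = 0.1964 - (-0.391889)(0.1964) = 0.273367.
Step k = 3:
  phi_33 = [rho(3) - phi_21 rho(2) - phi_22 rho(1)] / [1 - phi_21 rho(1) - phi_22 rho(2)]
    numerator   = -0.6186 - (0.273367)(-0.3382) - (-0.391889)(0.1964) = -0.4491802
    denominator = 1 - (0.273367)(0.1964) - (-0.391889)(-0.3382) = 0.81377375
  phi_33 = -0.4491802 / 0.81377375 = -0.552.
Therefore phi_{33} = -0.5520.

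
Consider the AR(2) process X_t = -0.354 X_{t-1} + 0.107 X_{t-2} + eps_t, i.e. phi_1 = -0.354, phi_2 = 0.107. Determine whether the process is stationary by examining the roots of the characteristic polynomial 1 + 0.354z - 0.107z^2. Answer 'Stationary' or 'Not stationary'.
\text{Stationary}

The AR(p) characteristic polynomial is P(z) = 1 + 0.354z - 0.107z^2.
Stationarity requires all roots to lie outside the unit circle, i.e. |z| > 1 for every root.
Set 1 + (0.354) z + (-0.107) z^2 = 0, i.e. a z^2 + b z + c = 0 with a = -0.107, b = 0.354, c = 1.
Discriminant D = b^2 - 4ac = (0.354)^2 - 4*(-0.107)*1 = 0.125316 - (-0.428) = 0.553316.
D >= 0, so the roots are real: z = (-b +/- sqrt(D)) / (2a) = (-0.354 +/- 0.743852) / (-0.214).
  z_1 = (-0.354 + 0.743852) / (-0.214) = -1.8217,   |z_1| = 1.8217.
  z_2 = (-0.354 - 0.743852) / (-0.214) = 5.1302,   |z_2| = 5.1302.
Moduli of all roots: 1.8217, 5.1302.
All moduli strictly greater than 1? Yes.
Verdict: Stationary.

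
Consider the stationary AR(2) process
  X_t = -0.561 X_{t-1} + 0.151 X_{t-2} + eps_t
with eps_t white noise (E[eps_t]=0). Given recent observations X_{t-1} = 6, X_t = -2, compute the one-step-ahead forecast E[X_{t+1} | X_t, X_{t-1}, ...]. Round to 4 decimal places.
E[X_{t+1} \mid \mathcal F_t] = 2.0280

For an AR(p) model X_t = c + sum_i phi_i X_{t-i} + eps_t, the
one-step-ahead conditional mean is
  E[X_{t+1} | X_t, ...] = c + sum_i phi_i X_{t+1-i}.
Substitute known values:
  E[X_{t+1} | ...] = (-0.561) * (-2) + (0.151) * (6)
                   = 2.0280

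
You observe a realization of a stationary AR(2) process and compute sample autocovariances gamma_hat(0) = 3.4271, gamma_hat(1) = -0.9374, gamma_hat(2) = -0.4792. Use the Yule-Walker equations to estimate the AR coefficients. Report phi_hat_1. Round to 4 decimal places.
\hat\phi_{1} = -0.3370

The Yule-Walker equations for an AR(p) process read, in matrix form,
  Gamma_p phi = r_p,   with   (Gamma_p)_{ij} = gamma(|i - j|),
                       (r_p)_i = gamma(i),   i,j = 1..p.
Substitute the sample gammas (Toeplitz matrix and right-hand side of size 2):
  Gamma_p = [[3.4271, -0.9374], [-0.9374, 3.4271]]
  r_p     = [-0.9374, -0.4792]
Written out:
  3.4271 phi_1 - 0.9374 phi_2 = -0.9374
  -0.9374 phi_1 + 3.4271 phi_2 = -0.4792
Solve by Cramer's rule:
  det = gamma(0)^2 - gamma(1)^2 = (3.4271)^2 - (-0.9374)^2 = 11.74501441 - 0.87871876 = 10.86629565
  phi_hat_1 = [gamma(1) gamma(0) - gamma(1) gamma(2)] / det = [(-0.9374)(3.4271) - (-0.9374)(-0.4792)] / 10.86629565 = -3.66176562 / 10.86629565 = -0.337
  phi_hat_2 = [gamma(0) gamma(2) - gamma(1)^2] / det = [(3.4271)(-0.4792) - (-0.9374)^2] / 10.86629565 = -2.52098508 / 10.86629565 = -0.232
So phi_hat = [-0.3370, -0.2320].
Therefore phi_hat_1 = -0.3370.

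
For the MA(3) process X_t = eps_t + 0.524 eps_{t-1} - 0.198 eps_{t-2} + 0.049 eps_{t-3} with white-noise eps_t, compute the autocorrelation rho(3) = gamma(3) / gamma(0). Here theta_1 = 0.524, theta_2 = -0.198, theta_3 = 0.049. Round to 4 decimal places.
\rho(3) = 0.0372

For an MA(q) process with theta_0 = 1, the autocovariance is
  gamma(k) = sigma^2 * sum_{i=0..q-k} theta_i * theta_{i+k},
and rho(k) = gamma(k) / gamma(0). Sigma^2 cancels.
  numerator   = (1)*(0.049) = 0.049.
  denominator = (1)^2 + (0.524)^2 + (-0.198)^2 + (0.049)^2 = 1.316181.
  rho(3) = 0.049 / 1.316181 = 0.0372.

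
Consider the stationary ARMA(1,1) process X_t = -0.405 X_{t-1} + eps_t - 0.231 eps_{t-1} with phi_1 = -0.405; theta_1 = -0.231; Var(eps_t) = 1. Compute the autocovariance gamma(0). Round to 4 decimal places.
\gamma(0) = 1.4839

Multiply the model equation by X_{t-k} and take expectations. With theta_0 = psi_0 = 1 and psi_j the MA(infinity) weights, this gives
  gamma(k) - sum_i phi_i gamma(k-i) = c_k,
  c_k = sigma^2 * sum_{j=k..q} theta_j psi_{j-k}   (c_k = 0 for k > q),
using gamma(-m) = gamma(m).
psi-weights needed (psi_j = theta_j + sum_i phi_i psi_{j-i}):
  psi_1 = theta_1 + phi_1 = -0.231 + (-0.405) = -0.636
Right-hand sides:
  c_0 = sigma^2 (1 + theta_1 psi_1) = 1 * (1 + (-0.231)(-0.636)) = 1 * 1.146916 = 1.146916
  c_1 = sigma^2 theta_1 = 1 * (-0.231) = -0.231
  c_2 = 0
Equations for k = 0 and k = 1 (AR order 1):
  gamma(0) = phi_1 gamma(1) + c_0
  gamma(1) = phi_1 gamma(0) + c_1
Substituting the second into the first: gamma(0) (1 - phi_1^2) = c_0 + phi_1 c_1, so
  gamma(0) = (c_0 + phi_1 c_1) / (1 - phi_1^2) = (1.146916 + (-0.405)(-0.231)) / (1 - (-0.405)^2) = 1.240471 / 0.835975 = 1.483861.
Therefore gamma(0) = 1.4839 (to 4 decimal places).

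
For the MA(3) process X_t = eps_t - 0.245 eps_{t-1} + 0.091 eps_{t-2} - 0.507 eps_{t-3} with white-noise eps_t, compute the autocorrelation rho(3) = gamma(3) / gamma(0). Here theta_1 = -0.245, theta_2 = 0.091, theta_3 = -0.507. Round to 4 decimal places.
\rho(3) = -0.3825

For an MA(q) process with theta_0 = 1, the autocovariance is
  gamma(k) = sigma^2 * sum_{i=0..q-k} theta_i * theta_{i+k},
and rho(k) = gamma(k) / gamma(0). Sigma^2 cancels.
  numerator   = (1)*(-0.507) = -0.507.
  denominator = (1)^2 + (-0.245)^2 + (0.091)^2 + (-0.507)^2 = 1.325355.
  rho(3) = -0.507 / 1.325355 = -0.3825.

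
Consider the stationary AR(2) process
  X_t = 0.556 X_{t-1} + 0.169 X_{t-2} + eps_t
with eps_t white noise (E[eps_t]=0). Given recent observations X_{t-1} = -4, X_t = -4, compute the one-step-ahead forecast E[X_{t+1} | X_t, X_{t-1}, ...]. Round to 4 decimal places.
E[X_{t+1} \mid \mathcal F_t] = -2.9000

For an AR(p) model X_t = c + sum_i phi_i X_{t-i} + eps_t, the
one-step-ahead conditional mean is
  E[X_{t+1} | X_t, ...] = c + sum_i phi_i X_{t+1-i}.
Substitute known values:
  E[X_{t+1} | ...] = (0.556) * (-4) + (0.169) * (-4)
                   = -2.9000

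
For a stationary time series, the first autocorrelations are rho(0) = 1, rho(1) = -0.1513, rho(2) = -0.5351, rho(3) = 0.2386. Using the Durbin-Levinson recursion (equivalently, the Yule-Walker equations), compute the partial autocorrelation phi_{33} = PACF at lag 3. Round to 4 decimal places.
\phi_{33} = 0.0380

The PACF at lag k is phi_{kk}, the last component of the solution
to the Yule-Walker system G_k phi = r_k where
  (G_k)_{ij} = rho(|i - j|), (r_k)_i = rho(i), i,j = 1..k.
Equivalently, Durbin-Levinson gives phi_{kk} iteratively:
  phi_{11} = rho(1)
  phi_{kk} = [rho(k) - sum_{j=1..k-1} phi_{k-1,j} rho(k-j)]
            / [1 - sum_{j=1..k-1} phi_{k-1,j} rho(j)],
  phi_{k,j} = phi_{k-1,j} - phi_{kk} phi_{k-1,k-j},  j = 1..k-1.
Step k = 1:
  phi_11 = rho(1) = -0.1513.
Step k = 2:
  phi_22 = [rho(2) - phi_11 rho(1)] / [1 - phi_11 rho(1)] = [-0.5351 - (-0.1513)(-0.1513)] / [1 - (-0.1513)(-0.1513)]
         = -0.55799169 / 0.97710831 = -0.571064.
  Update: phi_21 = phi_11 - phi_22 phi_11 = -0.1513 - (-0.571064)(-0.1513) = -0.237702.
Step k = 3:
  phi_33 = [rho(3) - phi_21 rho(2) - phi_22 rho(1)] / [1 - phi_21 rho(1) - phi_22 rho(2)]
    numerator   = 0.2386 - (-0.237702)(-0.5351) - (-0.571064)(-0.1513) = 0.02500361
    denominator = 1 - (-0.237702)(-0.1513) - (-0.571064)(-0.5351) = 0.65845917
  phi_33 = 0.02500361 / 0.65845917 = 0.038.
Therefore phi_{33} = 0.0380.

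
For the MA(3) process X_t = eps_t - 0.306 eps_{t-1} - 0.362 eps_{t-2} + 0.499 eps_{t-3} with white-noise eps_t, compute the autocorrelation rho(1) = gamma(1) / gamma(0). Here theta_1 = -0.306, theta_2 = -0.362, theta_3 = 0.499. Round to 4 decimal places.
\rho(1) = -0.2551

For an MA(q) process with theta_0 = 1, the autocovariance is
  gamma(k) = sigma^2 * sum_{i=0..q-k} theta_i * theta_{i+k},
and rho(k) = gamma(k) / gamma(0). Sigma^2 cancels.
  numerator   = (1)*(-0.306) + (-0.306)*(-0.362) + (-0.362)*(0.499) = -0.375866.
  denominator = (1)^2 + (-0.306)^2 + (-0.362)^2 + (0.499)^2 = 1.473681.
  rho(1) = -0.375866 / 1.473681 = -0.2551.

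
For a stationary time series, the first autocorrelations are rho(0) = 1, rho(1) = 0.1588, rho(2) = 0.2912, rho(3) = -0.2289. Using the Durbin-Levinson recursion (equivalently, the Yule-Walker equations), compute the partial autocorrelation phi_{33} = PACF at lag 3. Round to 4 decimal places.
\phi_{33} = -0.3390

The PACF at lag k is phi_{kk}, the last component of the solution
to the Yule-Walker system G_k phi = r_k where
  (G_k)_{ij} = rho(|i - j|), (r_k)_i = rho(i), i,j = 1..k.
Equivalently, Durbin-Levinson gives phi_{kk} iteratively:
  phi_{11} = rho(1)
  phi_{kk} = [rho(k) - sum_{j=1..k-1} phi_{k-1,j} rho(k-j)]
            / [1 - sum_{j=1..k-1} phi_{k-1,j} rho(j)],
  phi_{k,j} = phi_{k-1,j} - phi_{kk} phi_{k-1,k-j},  j = 1..k-1.
Step k = 1:
  phi_11 = rho(1) = 0.1588.
Step k = 2:
  phi_22 = [rho(2) - phi_11 rho(1)] / [1 - phi_11 rho(1)] = [0.2912 - (0.1588)(0.1588)] / [1 - (0.1588)(0.1588)]
         = 0.26598256 / 0.97478256 = 0.272863.
  Update: phi_21 = phi_11 - phi_22 phi_11 = 0.1588 - (0.272863)(0.1588) = 0.115469.
Step k = 3:
  phi_33 = [rho(3) - phi_21 rho(2) - phi_22 rho(1)] / [1 - phi_21 rho(1) - phi_22 rho(2)]
    numerator   = -0.2289 - (0.115469)(0.2912) - (0.272863)(0.1588) = -0.30585537
    denominator = 1 - (0.115469)(0.1588) - (0.272863)(0.2912) = 0.90220563
  phi_33 = -0.30585537 / 0.90220563 = -0.339.
Therefore phi_{33} = -0.3390.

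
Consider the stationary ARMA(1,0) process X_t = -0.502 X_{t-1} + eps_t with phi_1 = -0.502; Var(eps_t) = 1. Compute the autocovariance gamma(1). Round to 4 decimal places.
\gamma(1) = -0.6711

Multiply the model equation by X_{t-k} and take expectations. With theta_0 = psi_0 = 1 and psi_j the MA(infinity) weights, this gives
  gamma(k) - sum_i phi_i gamma(k-i) = c_k,
  c_k = sigma^2 * sum_{j=k..q} theta_j psi_{j-k}   (c_k = 0 for k > q),
using gamma(-m) = gamma(m).
Pure AR (q = 0): c_0 = sigma^2 = 1, c_k = 0 for k >= 1.
Equations for k = 0 and k = 1 (AR order 1):
  gamma(0) = phi_1 gamma(1) + c_0
  gamma(1) = phi_1 gamma(0) + c_1
Substituting the second into the first: gamma(0) (1 - phi_1^2) = c_0 + phi_1 c_1, so
  gamma(0) = c_0 / (1 - phi_1^2) = 1 / (1 - (-0.502)^2) = 1 / 0.747996 = 1.336906.
  gamma(1) = phi_1 gamma(0) = (-0.502)(1.336906) = -0.671127.
Therefore gamma(1) = -0.6711 (to 4 decimal places).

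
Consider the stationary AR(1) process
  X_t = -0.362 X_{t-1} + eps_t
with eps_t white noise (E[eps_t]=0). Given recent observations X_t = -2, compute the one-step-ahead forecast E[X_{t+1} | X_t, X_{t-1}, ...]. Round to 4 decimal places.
E[X_{t+1} \mid \mathcal F_t] = 0.7240

For an AR(p) model X_t = c + sum_i phi_i X_{t-i} + eps_t, the
one-step-ahead conditional mean is
  E[X_{t+1} | X_t, ...] = c + sum_i phi_i X_{t+1-i}.
Substitute known values:
  E[X_{t+1} | ...] = (-0.362) * (-2)
                   = 0.7240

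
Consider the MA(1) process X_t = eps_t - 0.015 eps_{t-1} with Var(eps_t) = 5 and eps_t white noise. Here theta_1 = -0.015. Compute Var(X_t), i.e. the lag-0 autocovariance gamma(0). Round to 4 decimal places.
\gamma(0) = 5.0011

For an MA(q) process X_t = eps_t + sum_i theta_i eps_{t-i} with
Var(eps_t) = sigma^2, the variance is
  gamma(0) = sigma^2 * (1 + sum_i theta_i^2).
  sum_i theta_i^2 = (-0.015)^2 = 0.000225.
  gamma(0) = 5 * (1 + 0.000225) = 5 * 1.000225 = 5.001125, which rounds to 5.0011.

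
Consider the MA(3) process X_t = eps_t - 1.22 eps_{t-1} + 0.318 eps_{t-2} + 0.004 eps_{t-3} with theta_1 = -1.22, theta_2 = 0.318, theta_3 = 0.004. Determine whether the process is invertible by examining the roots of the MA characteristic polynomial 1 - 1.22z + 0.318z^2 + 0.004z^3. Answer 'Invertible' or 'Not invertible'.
\text{Invertible}

The MA(q) characteristic polynomial is P(z) = 1 - 1.22z + 0.318z^2 + 0.004z^3.
Invertibility requires all roots to lie outside the unit circle, i.e. |z| > 1 for every root.
Degree 3: look for a simple real root z0 first, then factor out (1 - z/z0) and solve the remaining quadratic.
Testing z0 = 2.5: P(2.5) = 1 + (-1.22)(2.5) + (0.318)(2.5)^2 + (0.004)(2.5)^3
  = 1 + (-3.05) + (1.9875) + (0.0625) = 0.  So z_0 = 2.5 is a root, |z_0| = 2.5.
Divide out the factor (1 - 0.4 z) = (1 - z/z0) (since 1/z0 = 0.4):
  P(z) = (1 - 0.4 z)(1 + (-0.82) z + (-0.01) z^2)
  [check: z-coef -0.82 - (0.4) = -1.22; z^2-coef -0.01 - (0.4)(-0.82) = 0.318; z^3-coef -(0.4)(-0.01) = 0.004.]
Remaining roots from the quadratic factor 1 + (-0.82) z + (-0.01) z^2:
  Set 1 + (-0.82) z + (-0.01) z^2 = 0, i.e. a z^2 + b z + c = 0 with a = -0.01, b = -0.82, c = 1.
  Discriminant D = b^2 - 4ac = (-0.82)^2 - 4*(-0.01)*1 = 0.6724 - (-0.04) = 0.7124.
  D >= 0, so the roots are real: z = (-b +/- sqrt(D)) / (2a) = (0.82 +/- 0.844038) / (-0.02).
    z_1 = (0.82 + 0.844038) / (-0.02) = -83.2019,   |z_1| = 83.2019.
    z_2 = (0.82 - 0.844038) / (-0.02) = 1.2019,   |z_2| = 1.2019.
Moduli of all roots: 2.5000, 83.2019, 1.2019.
All moduli strictly greater than 1? Yes.
Verdict: Invertible.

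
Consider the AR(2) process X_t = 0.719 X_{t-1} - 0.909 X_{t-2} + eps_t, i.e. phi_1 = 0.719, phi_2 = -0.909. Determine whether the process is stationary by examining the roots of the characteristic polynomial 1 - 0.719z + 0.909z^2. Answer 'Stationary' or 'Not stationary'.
\text{Stationary}

The AR(p) characteristic polynomial is P(z) = 1 - 0.719z + 0.909z^2.
Stationarity requires all roots to lie outside the unit circle, i.e. |z| > 1 for every root.
Set 1 + (-0.719) z + (0.909) z^2 = 0, i.e. a z^2 + b z + c = 0 with a = 0.909, b = -0.719, c = 1.
Discriminant D = b^2 - 4ac = (-0.719)^2 - 4*(0.909)*1 = 0.516961 - (3.636) = -3.119039.
D < 0, so the roots are the complex-conjugate pair z = (-b +/- i sqrt(-D)) / (2a) = 0.3955 +/- 0.9714i.
For a conjugate pair |z|^2 = z * conj(z) = (product of roots) = c/a = 1/(0.909) = 1.10011, so |z| = sqrt(1.10011) = 1.0489 for both roots.
Moduli of all roots: 1.0489, 1.0489.
All moduli strictly greater than 1? Yes.
Verdict: Stationary.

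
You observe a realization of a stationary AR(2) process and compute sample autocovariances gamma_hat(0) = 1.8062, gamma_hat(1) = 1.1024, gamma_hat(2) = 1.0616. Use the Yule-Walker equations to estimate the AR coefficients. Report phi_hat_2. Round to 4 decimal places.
\hat\phi_{2} = 0.3430

The Yule-Walker equations for an AR(p) process read, in matrix form,
  Gamma_p phi = r_p,   with   (Gamma_p)_{ij} = gamma(|i - j|),
                       (r_p)_i = gamma(i),   i,j = 1..p.
Substitute the sample gammas (Toeplitz matrix and right-hand side of size 2):
  Gamma_p = [[1.8062, 1.1024], [1.1024, 1.8062]]
  r_p     = [1.1024, 1.0616]
Written out:
  1.8062 phi_1 + 1.1024 phi_2 = 1.1024
  1.1024 phi_1 + 1.8062 phi_2 = 1.0616
Solve by Cramer's rule:
  det = gamma(0)^2 - gamma(1)^2 = (1.8062)^2 - (1.1024)^2 = 3.26235844 - 1.21528576 = 2.04707268
  phi_hat_1 = [gamma(1) gamma(0) - gamma(1) gamma(2)] / det = [(1.1024)(1.8062) - (1.1024)(1.0616)] / 2.04707268 = 0.82084704 / 2.04707268 = 0.401
  phi_hat_2 = [gamma(0) gamma(2) - gamma(1)^2] / det = [(1.8062)(1.0616) - (1.1024)^2] / 2.04707268 = 0.70217616 / 2.04707268 = 0.343
So phi_hat = [0.4010, 0.3430].
Therefore phi_hat_2 = 0.3430.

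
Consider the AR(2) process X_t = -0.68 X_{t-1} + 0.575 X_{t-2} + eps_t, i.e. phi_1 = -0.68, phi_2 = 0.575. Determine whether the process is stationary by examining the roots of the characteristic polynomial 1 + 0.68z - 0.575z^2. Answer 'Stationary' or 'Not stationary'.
\text{Not stationary}

The AR(p) characteristic polynomial is P(z) = 1 + 0.68z - 0.575z^2.
Stationarity requires all roots to lie outside the unit circle, i.e. |z| > 1 for every root.
Set 1 + (0.68) z + (-0.575) z^2 = 0, i.e. a z^2 + b z + c = 0 with a = -0.575, b = 0.68, c = 1.
Discriminant D = b^2 - 4ac = (0.68)^2 - 4*(-0.575)*1 = 0.4624 - (-2.3) = 2.7624.
D >= 0, so the roots are real: z = (-b +/- sqrt(D)) / (2a) = (-0.68 +/- 1.662047) / (-1.15).
  z_1 = (-0.68 + 1.662047) / (-1.15) = -0.854,   |z_1| = 0.854.
  z_2 = (-0.68 - 1.662047) / (-1.15) = 2.0366,   |z_2| = 2.0366.
Moduli of all roots: 0.8540, 2.0366.
All moduli strictly greater than 1? No.
Verdict: Not stationary.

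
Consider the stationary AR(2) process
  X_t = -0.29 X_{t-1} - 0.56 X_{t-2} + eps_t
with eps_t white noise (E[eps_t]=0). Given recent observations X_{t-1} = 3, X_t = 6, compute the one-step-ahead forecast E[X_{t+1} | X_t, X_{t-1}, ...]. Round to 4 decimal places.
E[X_{t+1} \mid \mathcal F_t] = -3.4200

For an AR(p) model X_t = c + sum_i phi_i X_{t-i} + eps_t, the
one-step-ahead conditional mean is
  E[X_{t+1} | X_t, ...] = c + sum_i phi_i X_{t+1-i}.
Substitute known values:
  E[X_{t+1} | ...] = (-0.29) * (6) + (-0.56) * (3)
                   = -3.4200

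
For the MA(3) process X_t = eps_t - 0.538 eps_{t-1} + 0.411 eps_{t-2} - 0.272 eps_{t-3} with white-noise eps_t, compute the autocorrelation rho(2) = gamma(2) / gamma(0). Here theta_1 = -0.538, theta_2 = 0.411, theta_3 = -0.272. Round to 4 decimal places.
\rho(2) = 0.3637

For an MA(q) process with theta_0 = 1, the autocovariance is
  gamma(k) = sigma^2 * sum_{i=0..q-k} theta_i * theta_{i+k},
and rho(k) = gamma(k) / gamma(0). Sigma^2 cancels.
  numerator   = (1)*(0.411) + (-0.538)*(-0.272) = 0.557336.
  denominator = (1)^2 + (-0.538)^2 + (0.411)^2 + (-0.272)^2 = 1.532349.
  rho(2) = 0.557336 / 1.532349 = 0.3637.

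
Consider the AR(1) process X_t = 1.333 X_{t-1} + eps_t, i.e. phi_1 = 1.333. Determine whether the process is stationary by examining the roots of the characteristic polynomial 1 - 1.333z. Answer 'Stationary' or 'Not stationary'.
\text{Not stationary}

The AR(p) characteristic polynomial is P(z) = 1 - 1.333z.
Stationarity requires all roots to lie outside the unit circle, i.e. |z| > 1 for every root.
This is linear in z: 1 + (-1.333) z = 0  =>  z = -1/(-1.333) = 0.750188,  |z| = 0.750188.
Moduli of all roots: 0.7502.
All moduli strictly greater than 1? No.
Verdict: Not stationary.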